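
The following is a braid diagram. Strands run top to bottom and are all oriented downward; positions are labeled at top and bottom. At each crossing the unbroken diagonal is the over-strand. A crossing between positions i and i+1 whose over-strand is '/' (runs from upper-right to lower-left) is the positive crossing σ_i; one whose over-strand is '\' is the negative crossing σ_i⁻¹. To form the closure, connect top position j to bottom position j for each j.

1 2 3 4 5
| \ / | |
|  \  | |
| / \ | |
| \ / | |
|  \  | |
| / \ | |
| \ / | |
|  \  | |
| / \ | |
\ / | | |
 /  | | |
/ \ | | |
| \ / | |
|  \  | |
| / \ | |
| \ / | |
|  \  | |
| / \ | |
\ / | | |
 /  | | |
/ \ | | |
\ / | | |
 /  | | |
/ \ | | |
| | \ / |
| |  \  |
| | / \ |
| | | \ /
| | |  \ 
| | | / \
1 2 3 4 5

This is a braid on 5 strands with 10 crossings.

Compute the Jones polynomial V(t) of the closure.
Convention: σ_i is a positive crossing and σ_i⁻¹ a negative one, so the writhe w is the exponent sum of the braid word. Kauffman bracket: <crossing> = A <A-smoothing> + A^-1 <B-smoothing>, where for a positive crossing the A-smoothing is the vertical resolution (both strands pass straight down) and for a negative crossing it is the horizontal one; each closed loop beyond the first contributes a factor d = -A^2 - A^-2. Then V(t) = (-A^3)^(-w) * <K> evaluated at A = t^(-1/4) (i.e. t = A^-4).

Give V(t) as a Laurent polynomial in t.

Reading the diagram top to bottom ('/'-over between positions i,i+1 = s_i, '\'-over = s_i^-1): braid word = s2^-1 s2^-1 s2^-1 s1 s2^-1 s2^-1 s1 s1 s3^-1 s4^-1.
The presented braid s2^-1 s2^-1 s2^-1 s1 s2^-1 s2^-1 s1 s1 s3^-1 s4^-1 on 5 strands reduces by inverse Markov moves (closure unchanged at each step):
  Destabilize: the word has the form β·s4^-1 where s4^-1 occurs only as the final letter (β ∈ B_4); drop it and the last strand → 4 strands.
  Destabilize: the word has the form β·s3^-1 where s3^-1 occurs only as the final letter (β ∈ B_3); drop it and the last strand → 3 strands.
Reduced to β = s2^-1 s2^-1 s2^-1 s1 s2^-1 s2^-1 s1 s1 on 3 strands, 8 crossings.
Compute on β:
Braid: s2^-1 s2^-1 s2^-1 s1 s2^-1 s2^-1 s1 s1 on 3 strands, 8 crossings.
Writhe w = (#positive) - (#negative) = 3 - 5 = -2.
Computing the Kauffman bracket via state sum. There are 2^8 = 256 states.
For each crossing: s=0 is the vertical smoothing, s=1 horizontal. Crossing k contributes A^(sign_k * (1 - 2*s_k)); loop factor d = -A^2 - A^-2.
Tabulate the states by total A-exponent and number of loops L (A-exp: L × count):
  A^8: L=6 ×1
  A^6: L=5 ×8
  A^4: L=4 ×27, L=6 ×1
  A^2: L=3 ×50, L=5 ×6
  A^0: L=2 ×53, L=4 ×17
  A^-2: L=1 ×27, L=3 ×28, L=5 ×1
  A^-4: L=2 ×24, L=4 ×4
  A^-6: L=3 ×8
  A^-8: L=4 ×1
Each group contributes A^e * Σ count * d^(L-1):
Powers of d = -A^2 - A^-2: d^2 = A^4 + 2 + A^-4; d^3 = -A^6 - 3*A^2 - 3*A^-2 - A^-6; d^4 = A^8 + 4*A^4 + 6 + 4*A^-4 + A^-8; d^5 = -A^10 - 5*A^6 - 10*A^2 - 10*A^-2 - 5*A^-6 - A^-10.
  A^8 * (d^5) = -A^18 - 5*A^14 - 10*A^10 - 10*A^6 - 5*A^2 - A^-2
  A^6 * (8*d^4) = 8*A^14 + 32*A^10 + 48*A^6 + 32*A^2 + 8*A^-2
  A^4 * (27*d^3 + d^5) = -A^14 - 32*A^10 - 91*A^6 - 91*A^2 - 32*A^-2 - A^-6
  A^2 * (50*d^2 + 6*d^4) = 6*A^10 + 74*A^6 + 136*A^2 + 74*A^-2 + 6*A^-6
  A^0 * (53*d + 17*d^3) = -17*A^6 - 104*A^2 - 104*A^-2 - 17*A^-6
  A^-2 * (27 + 28*d^2 + d^4) = A^6 + 32*A^2 + 89*A^-2 + 32*A^-6 + A^-10
  A^-4 * (24*d + 4*d^3) = -4*A^2 - 36*A^-2 - 36*A^-6 - 4*A^-10
  A^-6 * (8*d^2) = 8*A^-2 + 16*A^-6 + 8*A^-10
  A^-8 * (d^3) = -A^-2 - 3*A^-6 - 3*A^-10 - A^-14
Summing the groups: <K> = -A^18 + 2*A^14 - 4*A^10 + 5*A^6 - 4*A^2 + 5*A^-2 - 3*A^-6 + 2*A^-10 - A^-14
Normalise by the writhe: (-A^3)^(-w) = (-A^3)^(2) = A^6, so f(A) = A^6 * <K> = -A^24 + 2*A^20 - 4*A^16 + 5*A^12 - 4*A^8 + 5*A^4 - 3 + 2*A^-4 - A^-8.
Substitute A = t^(-1/4), i.e. A^e → t^(-e/4): V(t) = -t^2 + 2*t - 3 + 5*t^-1 - 4*t^-2 + 5*t^-3 - 4*t^-4 + 2*t^-5 - t^-6

Answer: -t^2 + 2*t - 3 + 5*t^-1 - 4*t^-2 + 5*t^-3 - 4*t^-4 + 2*t^-5 - t^-6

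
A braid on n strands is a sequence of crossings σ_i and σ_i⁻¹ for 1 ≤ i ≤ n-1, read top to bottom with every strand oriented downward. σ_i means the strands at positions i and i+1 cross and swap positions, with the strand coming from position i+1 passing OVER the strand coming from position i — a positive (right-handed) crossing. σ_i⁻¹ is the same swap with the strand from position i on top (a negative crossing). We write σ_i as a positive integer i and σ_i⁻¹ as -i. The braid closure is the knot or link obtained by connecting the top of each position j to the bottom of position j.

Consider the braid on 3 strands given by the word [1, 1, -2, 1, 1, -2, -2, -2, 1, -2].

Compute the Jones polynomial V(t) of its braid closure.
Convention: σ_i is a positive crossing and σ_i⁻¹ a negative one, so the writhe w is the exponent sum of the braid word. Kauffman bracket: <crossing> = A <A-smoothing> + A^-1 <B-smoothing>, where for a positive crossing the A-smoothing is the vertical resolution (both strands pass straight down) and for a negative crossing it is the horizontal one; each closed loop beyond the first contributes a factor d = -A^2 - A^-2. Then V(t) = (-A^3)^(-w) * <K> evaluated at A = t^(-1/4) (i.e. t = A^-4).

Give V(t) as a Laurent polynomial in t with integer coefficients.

Braid: s1 s1 s2^-1 s1 s1 s2^-1 s2^-1 s2^-1 s1 s2^-1 on 3 strands, 10 crossings.
Writhe w = (#positive) - (#negative) = 5 - 5 = 0.
Enumerate smoothing states for the bracket polynomial. There are 2^10 = 1024 states.
Each crossing splits two ways (0=vertical, 1=horizontal). The state's weight is A^(#A-smoothings - #B-smoothings) * d^(loops - 1).
Tabulate the states by total A-exponent and number of loops L (A-exp: L × count):
  A^10: L=6 ×1
  A^8: L=5 ×10
  A^6: L=4 ×43, L=6 ×2
  A^4: L=3 ×98, L=5 ×22
  A^2: L=2 ×121, L=4 ×83, L=6 ×6
  A^0: L=1 ×73, L=3 ×140, L=5 ×38, L=7 ×1
  A^-2: L=2 ×121, L=4 ×79, L=6 ×10
  A^-4: L=3 ×95, L=5 ×24, L=7 ×1
  A^-6: L=4 ×42, L=6 ×3
  A^-8: L=5 ×10
  A^-10: L=6 ×1
Each group contributes A^e * Σ count * d^(L-1):
Powers of d = -A^2 - A^-2: d^2 = A^4 + 2 + A^-4; d^3 = -A^6 - 3*A^2 - 3*A^-2 - A^-6; d^4 = A^8 + 4*A^4 + 6 + 4*A^-4 + A^-8; d^5 = -A^10 - 5*A^6 - 10*A^2 - 10*A^-2 - 5*A^-6 - A^-10; d^6 = A^12 + 6*A^8 + 15*A^4 + 20 + 15*A^-4 + 6*A^-8 + A^-12.
  A^10 * (d^5) = -A^20 - 5*A^16 - 10*A^12 - 10*A^8 - 5*A^4 - 1
  A^8 * (10*d^4) = 10*A^16 + 40*A^12 + 60*A^8 + 40*A^4 + 10
  A^6 * (43*d^3 + 2*d^5) = -2*A^16 - 53*A^12 - 149*A^8 - 149*A^4 - 53 - 2*A^-4
  A^4 * (98*d^2 + 22*d^4) = 22*A^12 + 186*A^8 + 328*A^4 + 186 + 22*A^-4
  A^2 * (121*d + 83*d^3 + 6*d^5) = -6*A^12 - 113*A^8 - 430*A^4 - 430 - 113*A^-4 - 6*A^-8
  A^0 * (73 + 140*d^2 + 38*d^4 + d^6) = A^12 + 44*A^8 + 307*A^4 + 601 + 307*A^-4 + 44*A^-8 + A^-12
  A^-2 * (121*d + 79*d^3 + 10*d^5) = -10*A^8 - 129*A^4 - 458 - 458*A^-4 - 129*A^-8 - 10*A^-12
  A^-4 * (95*d^2 + 24*d^4 + d^6) = A^8 + 30*A^4 + 206 + 354*A^-4 + 206*A^-8 + 30*A^-12 + A^-16
  A^-6 * (42*d^3 + 3*d^5) = -3*A^4 - 57 - 156*A^-4 - 156*A^-8 - 57*A^-12 - 3*A^-16
  A^-8 * (10*d^4) = 10 + 40*A^-4 + 60*A^-8 + 40*A^-12 + 10*A^-16
  A^-10 * (d^5) = -1 - 5*A^-4 - 10*A^-8 - 10*A^-12 - 5*A^-16 - A^-20
Summing the groups: <K> = -A^20 + 3*A^16 - 6*A^12 + 9*A^8 - 11*A^4 + 13 - 11*A^-4 + 9*A^-8 - 6*A^-12 + 3*A^-16 - A^-20
Normalise by the writhe: (-A^3)^(-w) = (-A^3)^(0) = 1, so f(A) = 1 * <K> = -A^20 + 3*A^16 - 6*A^12 + 9*A^8 - 11*A^4 + 13 - 11*A^-4 + 9*A^-8 - 6*A^-12 + 3*A^-16 - A^-20.
Substitute A = t^(-1/4), i.e. A^e → t^(-e/4): V(t) = -t^5 + 3*t^4 - 6*t^3 + 9*t^2 - 11*t + 13 - 11*t^-1 + 9*t^-2 - 6*t^-3 + 3*t^-4 - t^-5

Answer: -t^5 + 3*t^4 - 6*t^3 + 9*t^2 - 11*t + 13 - 11*t^-1 + 9*t^-2 - 6*t^-3 + 3*t^-4 - t^-5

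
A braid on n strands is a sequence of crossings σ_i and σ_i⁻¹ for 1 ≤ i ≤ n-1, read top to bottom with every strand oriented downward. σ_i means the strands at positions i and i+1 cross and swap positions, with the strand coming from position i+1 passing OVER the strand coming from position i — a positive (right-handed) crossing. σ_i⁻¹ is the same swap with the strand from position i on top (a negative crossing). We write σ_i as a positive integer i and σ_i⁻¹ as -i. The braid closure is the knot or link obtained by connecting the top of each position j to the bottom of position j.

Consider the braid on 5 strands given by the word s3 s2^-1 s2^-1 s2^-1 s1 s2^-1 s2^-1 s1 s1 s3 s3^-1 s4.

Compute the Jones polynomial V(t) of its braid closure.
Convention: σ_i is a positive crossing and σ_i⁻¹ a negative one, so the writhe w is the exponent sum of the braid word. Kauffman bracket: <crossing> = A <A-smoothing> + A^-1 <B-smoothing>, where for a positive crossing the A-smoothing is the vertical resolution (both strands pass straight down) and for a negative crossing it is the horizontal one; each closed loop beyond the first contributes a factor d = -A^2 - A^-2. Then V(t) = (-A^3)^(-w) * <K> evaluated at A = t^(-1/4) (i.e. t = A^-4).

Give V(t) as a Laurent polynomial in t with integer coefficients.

-t^2 + 2*t - 3 + 5*t^-1 - 4*t^-2 + 5*t^-3 - 4*t^-4 + 2*t^-5 - t^-6

Derivation:
The presented braid s3 s2^-1 s2^-1 s2^-1 s1 s2^-1 s2^-1 s1 s1 s3 s3^-1 s4 on 5 strands reduces by inverse Markov moves (closure unchanged at each step):
  Destabilize: the word has the form β·s4 where s4 occurs only as the final letter (β ∈ B_4); drop it and the last strand → 4 strands.
  Deconjugate: the word is γ·β·γ⁻¹ with γ = s3 (prefix) and γ⁻¹ = s3^-1 (suffix); strip both.
  Destabilize: the word has the form β·s3 where s3 occurs only as the final letter (β ∈ B_3); drop it and the last strand → 3 strands.
Reduced to β = s2^-1 s2^-1 s2^-1 s1 s2^-1 s2^-1 s1 s1 on 3 strands, 8 crossings.
Compute on β:
Braid: s2^-1 s2^-1 s2^-1 s1 s2^-1 s2^-1 s1 s1 on 3 strands, 8 crossings.
Writhe w = (#positive) - (#negative) = 3 - 5 = -2.
Computing the Kauffman bracket via state sum. There are 2^8 = 256 states.
Each crossing splits two ways (0=vertical, 1=horizontal). The state's weight is A^(#A-smoothings - #B-smoothings) * d^(loops - 1).
Tabulate the states by total A-exponent and number of loops L (A-exp: L × count):
  A^8: L=6 ×1
  A^6: L=5 ×8
  A^4: L=4 ×27, L=6 ×1
  A^2: L=3 ×50, L=5 ×6
  A^0: L=2 ×53, L=4 ×17
  A^-2: L=1 ×27, L=3 ×28, L=5 ×1
  A^-4: L=2 ×24, L=4 ×4
  A^-6: L=3 ×8
  A^-8: L=4 ×1
Each group contributes A^e * Σ count * d^(L-1):
Powers of d = -A^2 - A^-2: d^2 = A^4 + 2 + A^-4; d^3 = -A^6 - 3*A^2 - 3*A^-2 - A^-6; d^4 = A^8 + 4*A^4 + 6 + 4*A^-4 + A^-8; d^5 = -A^10 - 5*A^6 - 10*A^2 - 10*A^-2 - 5*A^-6 - A^-10.
  A^8 * (d^5) = -A^18 - 5*A^14 - 10*A^10 - 10*A^6 - 5*A^2 - A^-2
  A^6 * (8*d^4) = 8*A^14 + 32*A^10 + 48*A^6 + 32*A^2 + 8*A^-2
  A^4 * (27*d^3 + d^5) = -A^14 - 32*A^10 - 91*A^6 - 91*A^2 - 32*A^-2 - A^-6
  A^2 * (50*d^2 + 6*d^4) = 6*A^10 + 74*A^6 + 136*A^2 + 74*A^-2 + 6*A^-6
  A^0 * (53*d + 17*d^3) = -17*A^6 - 104*A^2 - 104*A^-2 - 17*A^-6
  A^-2 * (27 + 28*d^2 + d^4) = A^6 + 32*A^2 + 89*A^-2 + 32*A^-6 + A^-10
  A^-4 * (24*d + 4*d^3) = -4*A^2 - 36*A^-2 - 36*A^-6 - 4*A^-10
  A^-6 * (8*d^2) = 8*A^-2 + 16*A^-6 + 8*A^-10
  A^-8 * (d^3) = -A^-2 - 3*A^-6 - 3*A^-10 - A^-14
Summing the groups: <K> = -A^18 + 2*A^14 - 4*A^10 + 5*A^6 - 4*A^2 + 5*A^-2 - 3*A^-6 + 2*A^-10 - A^-14
Normalise by the writhe: (-A^3)^(-w) = (-A^3)^(2) = A^6, so f(A) = A^6 * <K> = -A^24 + 2*A^20 - 4*A^16 + 5*A^12 - 4*A^8 + 5*A^4 - 3 + 2*A^-4 - A^-8.
Substitute A = t^(-1/4), i.e. A^e → t^(-e/4): V(t) = -t^2 + 2*t - 3 + 5*t^-1 - 4*t^-2 + 5*t^-3 - 4*t^-4 + 2*t^-5 - t^-6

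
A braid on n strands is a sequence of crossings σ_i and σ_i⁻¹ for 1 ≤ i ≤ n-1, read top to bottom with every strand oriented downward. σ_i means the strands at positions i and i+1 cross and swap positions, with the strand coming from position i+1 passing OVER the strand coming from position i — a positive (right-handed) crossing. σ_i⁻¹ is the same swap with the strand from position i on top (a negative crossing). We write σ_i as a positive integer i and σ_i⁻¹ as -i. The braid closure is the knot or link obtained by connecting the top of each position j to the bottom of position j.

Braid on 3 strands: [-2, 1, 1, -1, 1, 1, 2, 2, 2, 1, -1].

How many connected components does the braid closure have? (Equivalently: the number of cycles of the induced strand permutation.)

2

Derivation:
Track the strand permutation on 3 strands, starting from identity.
  step 1: s2^-1 swaps positions 2,3 -> [1 3 2]
  step 2: s1 swaps positions 1,2 -> [3 1 2]
  step 3: s1 swaps positions 1,2 -> [1 3 2]
  step 4: s1^-1 swaps positions 1,2 -> [3 1 2]
  step 5: s1 swaps positions 1,2 -> [1 3 2]
  step 6: s1 swaps positions 1,2 -> [3 1 2]
  step 7: s2 swaps positions 2,3 -> [3 2 1]
  step 8: s2 swaps positions 2,3 -> [3 1 2]
  step 9: s2 swaps positions 2,3 -> [3 2 1]
  step 10: s1 swaps positions 1,2 -> [2 3 1]
  step 11: s1^-1 swaps positions 1,2 -> [3 2 1]
Final permutation (position -> original strand): [3 2 1]
Closure components = cycle count of this permutation = 2.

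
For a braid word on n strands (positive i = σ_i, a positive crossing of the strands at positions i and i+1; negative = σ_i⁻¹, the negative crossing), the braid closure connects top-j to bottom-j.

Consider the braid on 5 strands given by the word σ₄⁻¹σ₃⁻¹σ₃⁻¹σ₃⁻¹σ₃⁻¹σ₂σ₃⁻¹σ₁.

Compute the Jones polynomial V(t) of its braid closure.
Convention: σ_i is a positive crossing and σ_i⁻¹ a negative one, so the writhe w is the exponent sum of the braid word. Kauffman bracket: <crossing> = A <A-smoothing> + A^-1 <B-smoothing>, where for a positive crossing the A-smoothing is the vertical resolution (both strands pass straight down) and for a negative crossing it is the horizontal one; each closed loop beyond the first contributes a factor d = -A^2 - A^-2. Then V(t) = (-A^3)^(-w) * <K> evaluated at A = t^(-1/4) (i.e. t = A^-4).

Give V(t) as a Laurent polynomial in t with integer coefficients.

Braid: s4^-1 s3^-1 s3^-1 s3^-1 s3^-1 s2 s3^-1 s1 on 5 strands, 8 crossings.
Writhe w = (#positive) - (#negative) = 2 - 6 = -4.
Enumerate smoothing states for the bracket polynomial. There are 2^8 = 256 states.
Each crossing splits two ways (0=vertical, 1=horizontal). The state's weight is A^(#A-smoothings - #B-smoothings) * d^(loops - 1).
Tabulate the states by total A-exponent and number of loops L (A-exp: L × count):
  A^8: L=7 ×1
  A^6: L=6 ×7, L=8 ×1
  A^4: L=5 ×21, L=7 ×7
  A^2: L=4 ×35, L=6 ×21
  A^0: L=3 ×35, L=5 ×35
  A^-2: L=2 ×20, L=4 ×36
  A^-4: L=1 ×5, L=3 ×22, L=5 ×1
  A^-6: L=2 ×6, L=4 ×2
  A^-8: L=3 ×1
Each group contributes A^e * Σ count * d^(L-1):
Powers of d = -A^2 - A^-2: d^2 = A^4 + 2 + A^-4; d^3 = -A^6 - 3*A^2 - 3*A^-2 - A^-6; d^4 = A^8 + 4*A^4 + 6 + 4*A^-4 + A^-8; d^5 = -A^10 - 5*A^6 - 10*A^2 - 10*A^-2 - 5*A^-6 - A^-10; d^6 = A^12 + 6*A^8 + 15*A^4 + 20 + 15*A^-4 + 6*A^-8 + A^-12; d^7 = -A^14 - 7*A^10 - 21*A^6 - 35*A^2 - 35*A^-2 - 21*A^-6 - 7*A^-10 - A^-14.
  A^8 * (d^6) = A^20 + 6*A^16 + 15*A^12 + 20*A^8 + 15*A^4 + 6 + A^-4
  A^6 * (7*d^5 + d^7) = -A^20 - 14*A^16 - 56*A^12 - 105*A^8 - 105*A^4 - 56 - 14*A^-4 - A^-8
  A^4 * (21*d^4 + 7*d^6) = 7*A^16 + 63*A^12 + 189*A^8 + 266*A^4 + 189 + 63*A^-4 + 7*A^-8
  A^2 * (35*d^3 + 21*d^5) = -21*A^12 - 140*A^8 - 315*A^4 - 315 - 140*A^-4 - 21*A^-8
  A^0 * (35*d^2 + 35*d^4) = 35*A^8 + 175*A^4 + 280 + 175*A^-4 + 35*A^-8
  A^-2 * (20*d + 36*d^3) = -36*A^4 - 128 - 128*A^-4 - 36*A^-8
  A^-4 * (5 + 22*d^2 + d^4) = A^4 + 26 + 55*A^-4 + 26*A^-8 + A^-12
  A^-6 * (6*d + 2*d^3) = -2 - 12*A^-4 - 12*A^-8 - 2*A^-12
  A^-8 * (d^2) = A^-4 + 2*A^-8 + A^-12
Summing the groups: <K> = -A^16 + A^12 - A^8 + A^4 + A^-4
Normalise by the writhe: (-A^3)^(-w) = (-A^3)^(4) = A^12, so f(A) = A^12 * <K> = -A^28 + A^24 - A^20 + A^16 + A^8.
Substitute A = t^(-1/4), i.e. A^e → t^(-e/4): V(t) = t^-2 + t^-4 - t^-5 + t^-6 - t^-7

Answer: t^-2 + t^-4 - t^-5 + t^-6 - t^-7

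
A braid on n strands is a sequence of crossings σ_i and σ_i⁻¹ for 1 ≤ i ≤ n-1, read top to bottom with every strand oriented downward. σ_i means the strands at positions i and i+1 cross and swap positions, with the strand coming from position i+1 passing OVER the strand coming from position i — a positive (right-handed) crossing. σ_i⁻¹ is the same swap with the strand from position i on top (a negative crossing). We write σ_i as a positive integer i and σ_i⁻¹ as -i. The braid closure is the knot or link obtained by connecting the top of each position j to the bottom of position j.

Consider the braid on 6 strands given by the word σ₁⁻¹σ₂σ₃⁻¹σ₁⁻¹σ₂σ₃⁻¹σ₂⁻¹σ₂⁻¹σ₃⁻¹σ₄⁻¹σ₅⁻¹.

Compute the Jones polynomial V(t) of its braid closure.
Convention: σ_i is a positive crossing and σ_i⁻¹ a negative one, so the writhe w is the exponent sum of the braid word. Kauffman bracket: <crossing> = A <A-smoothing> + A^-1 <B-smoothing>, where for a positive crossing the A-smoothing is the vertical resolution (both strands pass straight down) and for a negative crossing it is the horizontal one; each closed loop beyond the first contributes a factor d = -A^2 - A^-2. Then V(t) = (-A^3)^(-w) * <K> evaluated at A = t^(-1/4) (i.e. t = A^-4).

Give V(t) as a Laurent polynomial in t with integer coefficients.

2*t^-1 - 3*t^-2 + 4*t^-3 - 4*t^-4 + 4*t^-5 - 3*t^-6 + 2*t^-7 - t^-8

Derivation:
The presented braid s1^-1 s2 s3^-1 s1^-1 s2 s3^-1 s2^-1 s2^-1 s3^-1 s4^-1 s5^-1 on 6 strands reduces by inverse Markov moves (closure unchanged at each step):
  Destabilize: the word has the form β·s5^-1 where s5^-1 occurs only as the final letter (β ∈ B_5); drop it and the last strand → 5 strands.
  Destabilize: the word has the form β·s4^-1 where s4^-1 occurs only as the final letter (β ∈ B_4); drop it and the last strand → 4 strands.
Reduced to β = s1^-1 s2 s3^-1 s1^-1 s2 s3^-1 s2^-1 s2^-1 s3^-1 on 4 strands, 9 crossings.
Compute on β:
Braid: s1^-1 s2 s3^-1 s1^-1 s2 s3^-1 s2^-1 s2^-1 s3^-1 on 4 strands, 9 crossings.
Writhe w = (#positive) - (#negative) = 2 - 7 = -5.
Computing the Kauffman bracket via state sum. There are 2^9 = 512 states.
Each crossing splits two ways (0=vertical, 1=horizontal). The state's weight is A^(#A-smoothings - #B-smoothings) * d^(loops - 1).
Tabulate the states by total A-exponent and number of loops L (A-exp: L × count):
  A^9: L=5 ×1
  A^7: L=4 ×9
  A^5: L=3 ×33, L=5 ×3
  A^3: L=2 ×59, L=4 ×25
  A^1: L=1 ×42, L=3 ×80, L=5 ×4
  A^-1: L=2 ×93, L=4 ×33
  A^-3: L=1 ×19, L=3 ×58, L=5 ×7
  A^-5: L=2 ×19, L=4 ×16, L=6 ×1
  A^-7: L=3 ×7, L=5 ×2
  A^-9: L=4 ×1
Each group contributes A^e * Σ count * d^(L-1):
Powers of d = -A^2 - A^-2: d^2 = A^4 + 2 + A^-4; d^3 = -A^6 - 3*A^2 - 3*A^-2 - A^-6; d^4 = A^8 + 4*A^4 + 6 + 4*A^-4 + A^-8; d^5 = -A^10 - 5*A^6 - 10*A^2 - 10*A^-2 - 5*A^-6 - A^-10.
  A^9 * (d^4) = A^17 + 4*A^13 + 6*A^9 + 4*A^5 + A
  A^7 * (9*d^3) = -9*A^13 - 27*A^9 - 27*A^5 - 9*A
  A^5 * (33*d^2 + 3*d^4) = 3*A^13 + 45*A^9 + 84*A^5 + 45*A + 3*A^-3
  A^3 * (59*d + 25*d^3) = -25*A^9 - 134*A^5 - 134*A - 25*A^-3
  A^1 * (42 + 80*d^2 + 4*d^4) = 4*A^9 + 96*A^5 + 226*A + 96*A^-3 + 4*A^-7
  A^-1 * (93*d + 33*d^3) = -33*A^5 - 192*A - 192*A^-3 - 33*A^-7
  A^-3 * (19 + 58*d^2 + 7*d^4) = 7*A^5 + 86*A + 177*A^-3 + 86*A^-7 + 7*A^-11
  A^-5 * (19*d + 16*d^3 + d^5) = -A^5 - 21*A - 77*A^-3 - 77*A^-7 - 21*A^-11 - A^-15
  A^-7 * (7*d^2 + 2*d^4) = 2*A + 15*A^-3 + 26*A^-7 + 15*A^-11 + 2*A^-15
  A^-9 * (d^3) = -A^-3 - 3*A^-7 - 3*A^-11 - A^-15
Summing the groups: <K> = A^17 - 2*A^13 + 3*A^9 - 4*A^5 + 4*A - 4*A^-3 + 3*A^-7 - 2*A^-11
Normalise by the writhe: (-A^3)^(-w) = (-A^3)^(5) = -A^15, so f(A) = -A^15 * <K> = -A^32 + 2*A^28 - 3*A^24 + 4*A^20 - 4*A^16 + 4*A^12 - 3*A^8 + 2*A^4.
Substitute A = t^(-1/4), i.e. A^e → t^(-e/4): V(t) = 2*t^-1 - 3*t^-2 + 4*t^-3 - 4*t^-4 + 4*t^-5 - 3*t^-6 + 2*t^-7 - t^-8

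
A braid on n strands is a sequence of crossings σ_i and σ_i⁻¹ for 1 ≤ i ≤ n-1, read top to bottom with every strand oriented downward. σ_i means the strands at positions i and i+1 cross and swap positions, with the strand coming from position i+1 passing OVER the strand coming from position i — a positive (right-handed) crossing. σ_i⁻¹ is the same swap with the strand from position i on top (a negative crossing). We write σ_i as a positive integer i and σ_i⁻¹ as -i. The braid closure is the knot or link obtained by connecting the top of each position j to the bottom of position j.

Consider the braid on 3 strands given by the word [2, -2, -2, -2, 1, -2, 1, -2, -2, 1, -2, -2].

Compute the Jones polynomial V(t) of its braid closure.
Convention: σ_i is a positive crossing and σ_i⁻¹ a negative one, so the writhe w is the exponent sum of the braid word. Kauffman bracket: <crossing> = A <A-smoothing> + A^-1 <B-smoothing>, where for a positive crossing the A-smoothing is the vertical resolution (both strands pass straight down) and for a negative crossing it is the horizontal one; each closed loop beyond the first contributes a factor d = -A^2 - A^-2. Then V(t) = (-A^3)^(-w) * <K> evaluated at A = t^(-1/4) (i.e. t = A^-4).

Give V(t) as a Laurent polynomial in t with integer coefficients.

-t + 3 - 4*t^-1 + 7*t^-2 - 8*t^-3 + 9*t^-4 - 9*t^-5 + 7*t^-6 - 5*t^-7 + 3*t^-8 - t^-9

Derivation:
The presented braid s2 s2^-1 s2^-1 s2^-1 s1 s2^-1 s1 s2^-1 s2^-1 s1 s2^-1 s2^-1 on 3 strands reduces by inverse Markov moves (closure unchanged at each step):
  Deconjugate: the word is γ·β·γ⁻¹ with γ = s2 (prefix) and γ⁻¹ = s2^-1 (suffix); strip both.
Reduced to β = s2^-1 s2^-1 s2^-1 s1 s2^-1 s1 s2^-1 s2^-1 s1 s2^-1 on 3 strands, 10 crossings.
Compute on β:
Braid: s2^-1 s2^-1 s2^-1 s1 s2^-1 s1 s2^-1 s2^-1 s1 s2^-1 on 3 strands, 10 crossings.
Writhe w = (#positive) - (#negative) = 3 - 7 = -4.
Enumerate smoothing states for the bracket polynomial. There are 2^10 = 1024 states.
Each crossing splits two ways (0=vertical, 1=horizontal). The state's weight is A^(#A-smoothings - #B-smoothings) * d^(loops - 1).
Tabulate the states by total A-exponent and number of loops L (A-exp: L × count):
  A^10: L=8 ×1
  A^8: L=7 ×10
  A^6: L=6 ×45
  A^4: L=5 ×119, L=7 ×1
  A^2: L=4 ×202, L=6 ×8
  A^0: L=3 ×224, L=5 ×28
  A^-2: L=2 ×156, L=4 ×53, L=6 ×1
  A^-4: L=1 ×57, L=3 ×59, L=5 ×4
  A^-6: L=2 ×38, L=4 ×7
  A^-8: L=3 ×10
  A^-10: L=4 ×1
Each group contributes A^e * Σ count * d^(L-1):
Powers of d = -A^2 - A^-2: d^2 = A^4 + 2 + A^-4; d^3 = -A^6 - 3*A^2 - 3*A^-2 - A^-6; d^4 = A^8 + 4*A^4 + 6 + 4*A^-4 + A^-8; d^5 = -A^10 - 5*A^6 - 10*A^2 - 10*A^-2 - 5*A^-6 - A^-10; d^6 = A^12 + 6*A^8 + 15*A^4 + 20 + 15*A^-4 + 6*A^-8 + A^-12; d^7 = -A^14 - 7*A^10 - 21*A^6 - 35*A^2 - 35*A^-2 - 21*A^-6 - 7*A^-10 - A^-14.
  A^10 * (d^7) = -A^24 - 7*A^20 - 21*A^16 - 35*A^12 - 35*A^8 - 21*A^4 - 7 - A^-4
  A^8 * (10*d^6) = 10*A^20 + 60*A^16 + 150*A^12 + 200*A^8 + 150*A^4 + 60 + 10*A^-4
  A^6 * (45*d^5) = -45*A^16 - 225*A^12 - 450*A^8 - 450*A^4 - 225 - 45*A^-4
  A^4 * (119*d^4 + d^6) = A^16 + 125*A^12 + 491*A^8 + 734*A^4 + 491 + 125*A^-4 + A^-8
  A^2 * (202*d^3 + 8*d^5) = -8*A^12 - 242*A^8 - 686*A^4 - 686 - 242*A^-4 - 8*A^-8
  A^0 * (224*d^2 + 28*d^4) = 28*A^8 + 336*A^4 + 616 + 336*A^-4 + 28*A^-8
  A^-2 * (156*d + 53*d^3 + d^5) = -A^8 - 58*A^4 - 325 - 325*A^-4 - 58*A^-8 - A^-12
  A^-4 * (57 + 59*d^2 + 4*d^4) = 4*A^4 + 75 + 199*A^-4 + 75*A^-8 + 4*A^-12
  A^-6 * (38*d + 7*d^3) = -7 - 59*A^-4 - 59*A^-8 - 7*A^-12
  A^-8 * (10*d^2) = 10*A^-4 + 20*A^-8 + 10*A^-12
  A^-10 * (d^3) = -A^-4 - 3*A^-8 - 3*A^-12 - A^-16
Summing the groups: <K> = -A^24 + 3*A^20 - 5*A^16 + 7*A^12 - 9*A^8 + 9*A^4 - 8 + 7*A^-4 - 4*A^-8 + 3*A^-12 - A^-16
Normalise by the writhe: (-A^3)^(-w) = (-A^3)^(4) = A^12, so f(A) = A^12 * <K> = -A^36 + 3*A^32 - 5*A^28 + 7*A^24 - 9*A^20 + 9*A^16 - 8*A^12 + 7*A^8 - 4*A^4 + 3 - A^-4.
Substitute A = t^(-1/4), i.e. A^e → t^(-e/4): V(t) = -t + 3 - 4*t^-1 + 7*t^-2 - 8*t^-3 + 9*t^-4 - 9*t^-5 + 7*t^-6 - 5*t^-7 + 3*t^-8 - t^-9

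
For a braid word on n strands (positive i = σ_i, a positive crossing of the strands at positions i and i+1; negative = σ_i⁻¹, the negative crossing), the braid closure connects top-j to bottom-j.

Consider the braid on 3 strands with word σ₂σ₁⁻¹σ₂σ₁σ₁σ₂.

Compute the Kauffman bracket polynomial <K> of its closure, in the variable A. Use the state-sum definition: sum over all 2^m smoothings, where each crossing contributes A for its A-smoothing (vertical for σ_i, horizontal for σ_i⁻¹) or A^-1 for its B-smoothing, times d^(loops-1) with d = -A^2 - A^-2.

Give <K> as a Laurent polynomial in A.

Braid: s2 s1^-1 s2 s1 s1 s2 on 3 strands, 6 crossings.
Writhe w = (#positive) - (#negative) = 5 - 1 = 4.
State-sum expansion of <K>. There are 2^6 = 64 states.
Each crossing splits two ways (0=vertical, 1=horizontal). The state's weight is A^(#A-smoothings - #B-smoothings) * d^(loops - 1).
Tabulate the states by total A-exponent and number of loops L (A-exp: L × count):
  A^6: L=2 ×1
  A^4: L=1 ×3, L=3 ×3
  A^2: L=2 ×14, L=4 ×1
  A^0: L=1 ×10, L=3 ×10
  A^-2: L=2 ×13, L=4 ×2
  A^-4: L=3 ×6
  A^-6: L=4 ×1
Each group contributes A^e * Σ count * d^(L-1):
Powers of d = -A^2 - A^-2: d^2 = A^4 + 2 + A^-4; d^3 = -A^6 - 3*A^2 - 3*A^-2 - A^-6.
  A^6 * (d) = -A^8 - A^4
  A^4 * (3 + 3*d^2) = 3*A^8 + 9*A^4 + 3
  A^2 * (14*d + d^3) = -A^8 - 17*A^4 - 17 - A^-4
  A^0 * (10 + 10*d^2) = 10*A^4 + 30 + 10*A^-4
  A^-2 * (13*d + 2*d^3) = -2*A^4 - 19 - 19*A^-4 - 2*A^-8
  A^-4 * (6*d^2) = 6 + 12*A^-4 + 6*A^-8
  A^-6 * (d^3) = -1 - 3*A^-4 - 3*A^-8 - A^-12
Summing the groups: <K> = A^8 - A^4 + 2 - A^-4 + A^-8 - A^-12

Answer: A^8 - A^4 + 2 - A^-4 + A^-8 - A^-12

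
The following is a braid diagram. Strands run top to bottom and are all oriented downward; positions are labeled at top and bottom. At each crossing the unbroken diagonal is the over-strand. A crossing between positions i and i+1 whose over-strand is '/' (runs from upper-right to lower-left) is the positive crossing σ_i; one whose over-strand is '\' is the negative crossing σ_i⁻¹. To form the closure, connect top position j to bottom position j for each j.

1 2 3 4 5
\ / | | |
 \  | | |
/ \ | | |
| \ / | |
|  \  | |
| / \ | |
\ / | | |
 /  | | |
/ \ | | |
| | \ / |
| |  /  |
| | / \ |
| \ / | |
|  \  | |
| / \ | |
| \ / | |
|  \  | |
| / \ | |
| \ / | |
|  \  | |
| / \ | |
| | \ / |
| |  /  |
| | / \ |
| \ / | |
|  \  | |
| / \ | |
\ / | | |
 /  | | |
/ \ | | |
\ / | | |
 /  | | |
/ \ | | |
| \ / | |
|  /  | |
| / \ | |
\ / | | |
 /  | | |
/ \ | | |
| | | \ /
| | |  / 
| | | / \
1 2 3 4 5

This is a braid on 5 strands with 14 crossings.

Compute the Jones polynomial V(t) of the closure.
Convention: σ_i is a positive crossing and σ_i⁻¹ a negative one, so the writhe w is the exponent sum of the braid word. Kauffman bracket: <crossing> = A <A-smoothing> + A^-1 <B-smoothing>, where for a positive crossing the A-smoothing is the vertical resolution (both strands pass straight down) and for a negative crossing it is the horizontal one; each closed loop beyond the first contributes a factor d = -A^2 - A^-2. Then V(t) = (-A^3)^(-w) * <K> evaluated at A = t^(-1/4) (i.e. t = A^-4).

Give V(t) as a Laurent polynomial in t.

Reading the diagram top to bottom ('/'-over between positions i,i+1 = s_i, '\'-over = s_i^-1): braid word = s1^-1 s2^-1 s1 s3 s2^-1 s2^-1 s2^-1 s3 s2^-1 s1 s1 s2 s1 s4.
The presented braid s1^-1 s2^-1 s1 s3 s2^-1 s2^-1 s2^-1 s3 s2^-1 s1 s1 s2 s1 s4 on 5 strands reduces by inverse Markov moves (closure unchanged at each step):
  Destabilize: the word has the form β·s4 where s4 occurs only as the final letter (β ∈ B_4); drop it and the last strand → 4 strands.
  Deconjugate: the word is γ·β·γ⁻¹ with γ = s1^-1 s2^-1 (prefix) and γ⁻¹ = s2 s1 (suffix); strip both.
Reduced to β = s1 s3 s2^-1 s2^-1 s2^-1 s3 s2^-1 s1 s1 on 4 strands, 9 crossings.
Compute on β:
Braid: s1 s3 s2^-1 s2^-1 s2^-1 s3 s2^-1 s1 s1 on 4 strands, 9 crossings.
Writhe w = (#positive) - (#negative) = 5 - 4 = 1.
State-sum expansion of <K>. There are 2^9 = 512 states.
For each crossing: s=0 is the vertical smoothing, s=1 horizontal. Crossing k contributes A^(sign_k * (1 - 2*s_k)); loop factor d = -A^2 - A^-2.
Tabulate the states by total A-exponent and number of loops L (A-exp: L × count):
  A^9: L=6 ×1
  A^7: L=5 ×9
  A^5: L=4 ×33, L=6 ×3
  A^3: L=3 ×64, L=5 ×19, L=7 ×1
  A^1: L=2 ×68, L=4 ×52, L=6 ×6
  A^-1: L=1 ×33, L=3 ×75, L=5 ×18
  A^-3: L=2 ×51, L=4 ×32, L=6 ×1
  A^-5: L=3 ×32, L=5 ×4
  A^-7: L=4 ×9
  A^-9: L=5 ×1
Each group contributes A^e * Σ count * d^(L-1):
Powers of d = -A^2 - A^-2: d^2 = A^4 + 2 + A^-4; d^3 = -A^6 - 3*A^2 - 3*A^-2 - A^-6; d^4 = A^8 + 4*A^4 + 6 + 4*A^-4 + A^-8; d^5 = -A^10 - 5*A^6 - 10*A^2 - 10*A^-2 - 5*A^-6 - A^-10; d^6 = A^12 + 6*A^8 + 15*A^4 + 20 + 15*A^-4 + 6*A^-8 + A^-12.
  A^9 * (d^5) = -A^19 - 5*A^15 - 10*A^11 - 10*A^7 - 5*A^3 - A^-1
  A^7 * (9*d^4) = 9*A^15 + 36*A^11 + 54*A^7 + 36*A^3 + 9*A^-1
  A^5 * (33*d^3 + 3*d^5) = -3*A^15 - 48*A^11 - 129*A^7 - 129*A^3 - 48*A^-1 - 3*A^-5
  A^3 * (64*d^2 + 19*d^4 + d^6) = A^15 + 25*A^11 + 155*A^7 + 262*A^3 + 155*A^-1 + 25*A^-5 + A^-9
  A^1 * (68*d + 52*d^3 + 6*d^5) = -6*A^11 - 82*A^7 - 284*A^3 - 284*A^-1 - 82*A^-5 - 6*A^-9
  A^-1 * (33 + 75*d^2 + 18*d^4) = 18*A^7 + 147*A^3 + 291*A^-1 + 147*A^-5 + 18*A^-9
  A^-3 * (51*d + 32*d^3 + d^5) = -A^7 - 37*A^3 - 157*A^-1 - 157*A^-5 - 37*A^-9 - A^-13
  A^-5 * (32*d^2 + 4*d^4) = 4*A^3 + 48*A^-1 + 88*A^-5 + 48*A^-9 + 4*A^-13
  A^-7 * (9*d^3) = -9*A^-1 - 27*A^-5 - 27*A^-9 - 9*A^-13
  A^-9 * (d^4) = A^-1 + 4*A^-5 + 6*A^-9 + 4*A^-13 + A^-17
Summing the groups: <K> = -A^19 + 2*A^15 - 3*A^11 + 5*A^7 - 6*A^3 + 5*A^-1 - 5*A^-5 + 3*A^-9 - 2*A^-13 + A^-17
Normalise by the writhe: (-A^3)^(-w) = (-A^3)^(-1) = -A^-3, so f(A) = -A^-3 * <K> = A^16 - 2*A^12 + 3*A^8 - 5*A^4 + 6 - 5*A^-4 + 5*A^-8 - 3*A^-12 + 2*A^-16 - A^-20.
Substitute A = t^(-1/4), i.e. A^e → t^(-e/4): V(t) = -t^5 + 2*t^4 - 3*t^3 + 5*t^2 - 5*t + 6 - 5*t^-1 + 3*t^-2 - 2*t^-3 + t^-4

Answer: -t^5 + 2*t^4 - 3*t^3 + 5*t^2 - 5*t + 6 - 5*t^-1 + 3*t^-2 - 2*t^-3 + t^-4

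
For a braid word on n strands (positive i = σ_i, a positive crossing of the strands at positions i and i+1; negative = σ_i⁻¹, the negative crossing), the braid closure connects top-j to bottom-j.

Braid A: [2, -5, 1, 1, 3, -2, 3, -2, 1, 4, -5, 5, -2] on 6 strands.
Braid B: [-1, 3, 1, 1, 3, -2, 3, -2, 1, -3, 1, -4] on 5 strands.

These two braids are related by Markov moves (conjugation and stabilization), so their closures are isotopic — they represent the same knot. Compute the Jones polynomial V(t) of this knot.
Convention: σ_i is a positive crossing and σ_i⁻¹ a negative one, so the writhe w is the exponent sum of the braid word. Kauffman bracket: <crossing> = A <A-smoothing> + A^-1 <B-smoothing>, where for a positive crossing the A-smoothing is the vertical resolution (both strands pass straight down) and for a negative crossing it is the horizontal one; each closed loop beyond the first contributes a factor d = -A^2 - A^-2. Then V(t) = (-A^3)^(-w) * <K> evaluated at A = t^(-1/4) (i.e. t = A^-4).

-t^6 + 2*t^5 - 2*t^4 + 3*t^3 - 3*t^2 + 2*t - 1 + t^-1

Derivation:
Markov-equivalent braids have isotopic closures, hence identical knot invariants. Strip the Markov moves from each word to reach a common short braid β, then compute V(t) once on β.
Braid A: s2 s5^-1 s1 s1 s3 s2^-1 s3 s2^-1 s1 s4 s5^-1 s5 s2^-1 on 6 strands reduces by inverse Markov moves (closure unchanged at each step):
  Deconjugate: the word is γ·β·γ⁻¹ with γ = s2 s5^-1 (prefix) and γ⁻¹ = s5 s2^-1 (suffix); strip both.
  Destabilize: the word has the form β·s5^-1 where s5^-1 occurs only as the final letter (β ∈ B_5); drop it and the last strand → 5 strands.
  Destabilize: the word has the form β·s4 where s4 occurs only as the final letter (β ∈ B_4); drop it and the last strand → 4 strands.
Reduced to β = s1 s1 s3 s2^-1 s3 s2^-1 s1 on 4 strands, 7 crossings.
Braid B: s1^-1 s3 s1 s1 s3 s2^-1 s3 s2^-1 s1 s3^-1 s1 s4^-1 on 5 strands reduces by inverse Markov moves (closure unchanged at each step):
  Destabilize: the word has the form β·s4^-1 where s4^-1 occurs only as the final letter (β ∈ B_4); drop it and the last strand → 4 strands.
  Deconjugate: the word is γ·β·γ⁻¹ with γ = s1^-1 s3 (prefix) and γ⁻¹ = s3^-1 s1 (suffix); strip both.
Reduced to β = s1 s1 s3 s2^-1 s3 s2^-1 s1 on 4 strands, 7 crossings.
Both give the same β = s1 s1 s3 s2^-1 s3 s2^-1 s1 on 4 strands, so one state sum suffices:
Braid: s1 s1 s3 s2^-1 s3 s2^-1 s1 on 4 strands, 7 crossings.
Writhe w = (#positive) - (#negative) = 5 - 2 = 3.
State-sum expansion of <K>. There are 2^7 = 128 states.
For each crossing: s=0 is the vertical smoothing, s=1 horizontal. Crossing k contributes A^(sign_k * (1 - 2*s_k)); loop factor d = -A^2 - A^-2.
Tabulate the states by total A-exponent and number of loops L (A-exp: L × count):
  A^7: L=4 ×1
  A^5: L=3 ×7
  A^3: L=2 ×17, L=4 ×4
  A^1: L=1 ×15, L=3 ×19, L=5 ×1
  A^-1: L=2 ×27, L=4 ×8
  A^-3: L=3 ×20, L=5 ×1
  A^-5: L=4 ×7
  A^-7: L=5 ×1
Each group contributes A^e * Σ count * d^(L-1):
Powers of d = -A^2 - A^-2: d^2 = A^4 + 2 + A^-4; d^3 = -A^6 - 3*A^2 - 3*A^-2 - A^-6; d^4 = A^8 + 4*A^4 + 6 + 4*A^-4 + A^-8.
  A^7 * (d^3) = -A^13 - 3*A^9 - 3*A^5 - A
  A^5 * (7*d^2) = 7*A^9 + 14*A^5 + 7*A
  A^3 * (17*d + 4*d^3) = -4*A^9 - 29*A^5 - 29*A - 4*A^-3
  A^1 * (15 + 19*d^2 + d^4) = A^9 + 23*A^5 + 59*A + 23*A^-3 + A^-7
  A^-1 * (27*d + 8*d^3) = -8*A^5 - 51*A - 51*A^-3 - 8*A^-7
  A^-3 * (20*d^2 + d^4) = A^5 + 24*A + 46*A^-3 + 24*A^-7 + A^-11
  A^-5 * (7*d^3) = -7*A - 21*A^-3 - 21*A^-7 - 7*A^-11
  A^-7 * (d^4) = A + 4*A^-3 + 6*A^-7 + 4*A^-11 + A^-15
Summing the groups: <K> = -A^13 + A^9 - 2*A^5 + 3*A - 3*A^-3 + 2*A^-7 - 2*A^-11 + A^-15
Normalise by the writhe: (-A^3)^(-w) = (-A^3)^(-3) = -A^-9, so f(A) = -A^-9 * <K> = A^4 - 1 + 2*A^-4 - 3*A^-8 + 3*A^-12 - 2*A^-16 + 2*A^-20 - A^-24.
Substitute A = t^(-1/4), i.e. A^e → t^(-e/4): V(t) = -t^6 + 2*t^5 - 2*t^4 + 3*t^3 - 3*t^2 + 2*t - 1 + t^-1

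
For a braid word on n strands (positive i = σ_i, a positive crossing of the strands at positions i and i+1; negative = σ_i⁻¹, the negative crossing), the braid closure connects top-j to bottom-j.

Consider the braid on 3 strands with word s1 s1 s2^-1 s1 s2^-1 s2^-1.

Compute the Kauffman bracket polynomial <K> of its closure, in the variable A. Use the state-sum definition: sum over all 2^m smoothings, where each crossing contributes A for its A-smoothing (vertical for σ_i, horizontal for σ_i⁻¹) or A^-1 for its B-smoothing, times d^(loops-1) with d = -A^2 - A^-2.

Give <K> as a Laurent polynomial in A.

Braid: s1 s1 s2^-1 s1 s2^-1 s2^-1 on 3 strands, 6 crossings.
Writhe w = (#positive) - (#negative) = 3 - 3 = 0.
Enumerate smoothing states for the bracket polynomial. There are 2^6 = 64 states.
Each crossing splits two ways (0=vertical, 1=horizontal). The state's weight is A^(#A-smoothings - #B-smoothings) * d^(loops - 1).
Tabulate the states by total A-exponent and number of loops L (A-exp: L × count):
  A^6: L=4 ×1
  A^4: L=3 ×6
  A^2: L=2 ×14, L=4 ×1
  A^0: L=1 ×13, L=3 ×7
  A^-2: L=2 ×14, L=4 ×1
  A^-4: L=3 ×6
  A^-6: L=4 ×1
Each group contributes A^e * Σ count * d^(L-1):
Powers of d = -A^2 - A^-2: d^2 = A^4 + 2 + A^-4; d^3 = -A^6 - 3*A^2 - 3*A^-2 - A^-6.
  A^6 * (d^3) = -A^12 - 3*A^8 - 3*A^4 - 1
  A^4 * (6*d^2) = 6*A^8 + 12*A^4 + 6
  A^2 * (14*d + d^3) = -A^8 - 17*A^4 - 17 - A^-4
  A^0 * (13 + 7*d^2) = 7*A^4 + 27 + 7*A^-4
  A^-2 * (14*d + d^3) = -A^4 - 17 - 17*A^-4 - A^-8
  A^-4 * (6*d^2) = 6 + 12*A^-4 + 6*A^-8
  A^-6 * (d^3) = -1 - 3*A^-4 - 3*A^-8 - A^-12
Summing the groups: <K> = -A^12 + 2*A^8 - 2*A^4 + 3 - 2*A^-4 + 2*A^-8 - A^-12

Answer: -A^12 + 2*A^8 - 2*A^4 + 3 - 2*A^-4 + 2*A^-8 - A^-12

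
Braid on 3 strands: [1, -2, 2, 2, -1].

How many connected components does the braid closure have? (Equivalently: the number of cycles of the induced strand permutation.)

Track the strand permutation on 3 strands, starting from identity.
  step 1: s1 swaps positions 1,2 -> [2 1 3]
  step 2: s2^-1 swaps positions 2,3 -> [2 3 1]
  step 3: s2 swaps positions 2,3 -> [2 1 3]
  step 4: s2 swaps positions 2,3 -> [2 3 1]
  step 5: s1^-1 swaps positions 1,2 -> [3 2 1]
Final permutation (position -> original strand): [3 2 1]
Closure components = cycle count of this permutation = 2.

Answer: 2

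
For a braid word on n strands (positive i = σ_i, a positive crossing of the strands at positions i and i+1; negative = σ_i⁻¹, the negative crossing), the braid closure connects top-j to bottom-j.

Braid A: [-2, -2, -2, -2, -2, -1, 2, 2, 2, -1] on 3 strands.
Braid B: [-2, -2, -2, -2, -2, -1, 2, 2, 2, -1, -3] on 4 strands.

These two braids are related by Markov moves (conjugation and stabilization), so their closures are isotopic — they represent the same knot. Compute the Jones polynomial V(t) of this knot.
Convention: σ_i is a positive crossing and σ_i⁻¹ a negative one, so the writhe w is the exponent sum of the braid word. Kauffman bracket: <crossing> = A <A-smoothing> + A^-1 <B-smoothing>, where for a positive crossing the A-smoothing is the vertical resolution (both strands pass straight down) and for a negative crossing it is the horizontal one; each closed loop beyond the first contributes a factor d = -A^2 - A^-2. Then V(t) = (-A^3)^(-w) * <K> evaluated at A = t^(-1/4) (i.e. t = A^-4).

-1 + 2*t^-1 - 2*t^-2 + 4*t^-3 - 3*t^-4 + 3*t^-5 - 2*t^-6 + t^-7 - t^-8

Derivation:
Markov-equivalent braids have isotopic closures, hence identical knot invariants. Strip the Markov moves from each word to reach a common short braid β, then compute V(t) once on β.
Braid A: s2^-1 s2^-1 s2^-1 s2^-1 s2^-1 s1^-1 s2 s2 s2 s1^-1 on 3 strands has no conjugating prefix/suffix or stabilization to strip; take β = s2^-1 s2^-1 s2^-1 s2^-1 s2^-1 s1^-1 s2 s2 s2 s1^-1.
Braid B: s2^-1 s2^-1 s2^-1 s2^-1 s2^-1 s1^-1 s2 s2 s2 s1^-1 s3^-1 on 4 strands reduces by inverse Markov moves (closure unchanged at each step):
  Destabilize: the word has the form β·s3^-1 where s3^-1 occurs only as the final letter (β ∈ B_3); drop it and the last strand → 3 strands.
Reduced to β = s2^-1 s2^-1 s2^-1 s2^-1 s2^-1 s1^-1 s2 s2 s2 s1^-1 on 3 strands, 10 crossings.
Both give the same β = s2^-1 s2^-1 s2^-1 s2^-1 s2^-1 s1^-1 s2 s2 s2 s1^-1 on 3 strands, so one state sum suffices:
Braid: s2^-1 s2^-1 s2^-1 s2^-1 s2^-1 s1^-1 s2 s2 s2 s1^-1 on 3 strands, 10 crossings.
Writhe w = (#positive) - (#negative) = 3 - 7 = -4.
Computing the Kauffman bracket via state sum. There are 2^10 = 1024 states.
For each crossing: s=0 is the vertical smoothing, s=1 horizontal. Crossing k contributes A^(sign_k * (1 - 2*s_k)); loop factor d = -A^2 - A^-2.
Tabulate the states by total A-exponent and number of loops L (A-exp: L × count):
  A^10: L=6 ×1
  A^8: L=5 ×10
  A^6: L=4 ×35, L=6 ×10
  A^4: L=3 ×60, L=5 ×50, L=7 ×10
  A^2: L=2 ×55, L=4 ×100, L=6 ×50, L=8 ×5
  A^0: L=1 ×25, L=3 ×101, L=5 ×100, L=7 ×25, L=9 ×1
  A^-2: L=2 ×55, L=4 ×100, L=6 ×50, L=8 ×5
  A^-4: L=1 ×6, L=3 ×54, L=5 ×50, L=7 ×10
  A^-6: L=2 ×9, L=4 ×26, L=6 ×10
  A^-8: L=3 ×5, L=5 ×5
  A^-10: L=4 ×1
Each group contributes A^e * Σ count * d^(L-1):
Powers of d = -A^2 - A^-2: d^2 = A^4 + 2 + A^-4; d^3 = -A^6 - 3*A^2 - 3*A^-2 - A^-6; d^4 = A^8 + 4*A^4 + 6 + 4*A^-4 + A^-8; d^5 = -A^10 - 5*A^6 - 10*A^2 - 10*A^-2 - 5*A^-6 - A^-10; d^6 = A^12 + 6*A^8 + 15*A^4 + 20 + 15*A^-4 + 6*A^-8 + A^-12; d^7 = -A^14 - 7*A^10 - 21*A^6 - 35*A^2 - 35*A^-2 - 21*A^-6 - 7*A^-10 - A^-14; d^8 = A^16 + 8*A^12 + 28*A^8 + 56*A^4 + 70 + 56*A^-4 + 28*A^-8 + 8*A^-12 + A^-16.
  A^10 * (d^5) = -A^20 - 5*A^16 - 10*A^12 - 10*A^8 - 5*A^4 - 1
  A^8 * (10*d^4) = 10*A^16 + 40*A^12 + 60*A^8 + 40*A^4 + 10
  A^6 * (35*d^3 + 10*d^5) = -10*A^16 - 85*A^12 - 205*A^8 - 205*A^4 - 85 - 10*A^-4
  A^4 * (60*d^2 + 50*d^4 + 10*d^6) = 10*A^16 + 110*A^12 + 410*A^8 + 620*A^4 + 410 + 110*A^-4 + 10*A^-8
  A^2 * (55*d + 100*d^3 + 50*d^5 + 5*d^7) = -5*A^16 - 85*A^12 - 455*A^8 - 1030*A^4 - 1030 - 455*A^-4 - 85*A^-8 - 5*A^-12
  A^0 * (25 + 101*d^2 + 100*d^4 + 25*d^6 + d^8) = A^16 + 33*A^12 + 278*A^8 + 932*A^4 + 1397 + 932*A^-4 + 278*A^-8 + 33*A^-12 + A^-16
  A^-2 * (55*d + 100*d^3 + 50*d^5 + 5*d^7) = -5*A^12 - 85*A^8 - 455*A^4 - 1030 - 1030*A^-4 - 455*A^-8 - 85*A^-12 - 5*A^-16
  A^-4 * (6 + 54*d^2 + 50*d^4 + 10*d^6) = 10*A^8 + 110*A^4 + 404 + 614*A^-4 + 404*A^-8 + 110*A^-12 + 10*A^-16
  A^-6 * (9*d + 26*d^3 + 10*d^5) = -10*A^4 - 76 - 187*A^-4 - 187*A^-8 - 76*A^-12 - 10*A^-16
  A^-8 * (5*d^2 + 5*d^4) = 5 + 25*A^-4 + 40*A^-8 + 25*A^-12 + 5*A^-16
  A^-10 * (d^3) = -A^-4 - 3*A^-8 - 3*A^-12 - A^-16
Summing the groups: <K> = -A^20 + A^16 - 2*A^12 + 3*A^8 - 3*A^4 + 4 - 2*A^-4 + 2*A^-8 - A^-12
Normalise by the writhe: (-A^3)^(-w) = (-A^3)^(4) = A^12, so f(A) = A^12 * <K> = -A^32 + A^28 - 2*A^24 + 3*A^20 - 3*A^16 + 4*A^12 - 2*A^8 + 2*A^4 - 1.
Substitute A = t^(-1/4), i.e. A^e → t^(-e/4): V(t) = -1 + 2*t^-1 - 2*t^-2 + 4*t^-3 - 3*t^-4 + 3*t^-5 - 2*t^-6 + t^-7 - t^-8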